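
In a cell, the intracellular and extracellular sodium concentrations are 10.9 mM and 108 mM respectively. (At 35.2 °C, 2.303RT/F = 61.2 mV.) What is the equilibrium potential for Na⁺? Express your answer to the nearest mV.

E = (61.2/z) · log₁₀([Na⁺]_out/[Na⁺]_in) with z = +1.
= (61.2/1) · log₁₀(108/10.9) = 61.20 · log₁₀(9.908)
= 61.20 · (0.9960) = 60.96 mV

61 mV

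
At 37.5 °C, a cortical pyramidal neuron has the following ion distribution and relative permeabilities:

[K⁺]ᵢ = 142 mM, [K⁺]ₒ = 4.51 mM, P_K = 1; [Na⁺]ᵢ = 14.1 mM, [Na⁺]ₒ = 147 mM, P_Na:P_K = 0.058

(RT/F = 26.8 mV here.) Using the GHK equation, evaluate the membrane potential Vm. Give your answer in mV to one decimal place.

Vm = 26.8 · ln[(Σ P·[cation]ₒ + Σ P·[anion]ᵢ) / (Σ P·[cation]ᵢ + Σ P·[anion]ₒ)]
Numerator = 1×4.51 + 0.058×147 = 13.04
Denominator = 1×142 + 0.058×14.1 = 142.8
Vm = 26.8 · ln(0.091277) = 26.8 × (-2.3939) = -64.16 mV

-64.2 mV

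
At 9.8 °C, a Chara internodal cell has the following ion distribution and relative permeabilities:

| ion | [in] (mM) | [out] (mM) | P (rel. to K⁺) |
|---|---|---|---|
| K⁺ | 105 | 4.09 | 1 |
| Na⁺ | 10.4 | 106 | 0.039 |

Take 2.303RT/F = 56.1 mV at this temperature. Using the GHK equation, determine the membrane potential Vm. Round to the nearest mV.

-62 mV

Vm = 56.1 · log₁₀[(Σ P·[cation]ₒ + Σ P·[anion]ᵢ) / (Σ P·[cation]ᵢ + Σ P·[anion]ₒ)]
Numerator = 1×4.09 + 0.039×106 = 8.224
Denominator = 1×105 + 0.039×10.4 = 105.4
Vm = 56.1 · log₁₀(0.078022) = 56.1 × (-1.1078) = -62.15 mV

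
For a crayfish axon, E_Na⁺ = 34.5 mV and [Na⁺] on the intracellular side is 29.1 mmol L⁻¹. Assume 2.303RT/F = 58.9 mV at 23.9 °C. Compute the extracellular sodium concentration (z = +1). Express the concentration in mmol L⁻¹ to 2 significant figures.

Nernst: E = (58.9/1) · log₁₀([out]/[in]), so log₁₀([out]/[in]) = 34.5 × 1 / 58.9 = 0.5857.
[out]/[in] = 10^(0.5857) = 3.852.
[out] = 3.852 × 29.1 = 112.1 mmol L⁻¹.

110 mmol L⁻¹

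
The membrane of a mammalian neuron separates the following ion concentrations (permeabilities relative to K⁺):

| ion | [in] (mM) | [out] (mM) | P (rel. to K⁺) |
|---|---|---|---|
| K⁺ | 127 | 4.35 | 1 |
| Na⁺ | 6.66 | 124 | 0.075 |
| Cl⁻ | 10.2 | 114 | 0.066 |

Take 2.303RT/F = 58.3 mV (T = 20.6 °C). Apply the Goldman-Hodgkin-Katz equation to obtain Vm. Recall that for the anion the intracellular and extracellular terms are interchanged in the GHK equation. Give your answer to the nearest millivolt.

Vm = 58.3 · log₁₀[(Σ P·[cation]ₒ + Σ P·[anion]ᵢ) / (Σ P·[cation]ᵢ + Σ P·[anion]ₒ)]
Numerator = 1×4.35 + 0.075×124 + 0.066×10.2 = 14.32
Denominator = 1×127 + 0.075×6.66 + 0.066×114 = 135
Vm = 58.3 · log₁₀(0.10608) = 58.3 × (-0.9744) = -56.81 mV

-57 mV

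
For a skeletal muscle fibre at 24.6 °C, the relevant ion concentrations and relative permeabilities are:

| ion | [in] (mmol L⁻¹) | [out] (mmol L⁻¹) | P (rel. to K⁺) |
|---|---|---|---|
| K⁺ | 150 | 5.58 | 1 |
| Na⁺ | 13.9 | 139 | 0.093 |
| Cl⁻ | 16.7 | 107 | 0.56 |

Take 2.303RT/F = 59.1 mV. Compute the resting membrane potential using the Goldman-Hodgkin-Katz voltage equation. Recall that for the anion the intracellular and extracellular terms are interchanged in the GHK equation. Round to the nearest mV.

Vm = 59.1 · log₁₀[(Σ P·[cation]ₒ + Σ P·[anion]ᵢ) / (Σ P·[cation]ᵢ + Σ P·[anion]ₒ)]
Numerator = 1×5.58 + 0.093×139 + 0.56×16.7 = 27.86
Denominator = 1×150 + 0.093×13.9 + 0.56×107 = 211.2
Vm = 59.1 · log₁₀(0.1319) = 59.1 × (-0.8798) = -51.99 mV

-52 mV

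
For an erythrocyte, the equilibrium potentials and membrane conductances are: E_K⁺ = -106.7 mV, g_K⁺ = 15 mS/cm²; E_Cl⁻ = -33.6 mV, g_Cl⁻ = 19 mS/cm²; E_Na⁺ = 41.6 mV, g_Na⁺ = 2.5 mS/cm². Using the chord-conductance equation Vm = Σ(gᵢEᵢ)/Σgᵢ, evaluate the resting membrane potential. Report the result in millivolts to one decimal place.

-58.5 mV

Σ gᵢEᵢ = 15·(-106.7) + 19·(-33.6) + 2.5·(41.6) = -2134.90
Σ gᵢ = 15 + 19 + 2.5 = 36.5
Vm = -2134.90 / 36.5 = -58.49 mV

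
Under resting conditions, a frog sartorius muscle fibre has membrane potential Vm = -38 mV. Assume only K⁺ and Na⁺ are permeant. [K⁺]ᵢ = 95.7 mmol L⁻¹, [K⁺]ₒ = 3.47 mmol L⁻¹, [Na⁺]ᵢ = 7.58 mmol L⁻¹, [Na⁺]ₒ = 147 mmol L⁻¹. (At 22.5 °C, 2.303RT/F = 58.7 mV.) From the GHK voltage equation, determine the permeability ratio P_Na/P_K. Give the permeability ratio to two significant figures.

0.12

Let α = P_Na/P_K. GHK: Vm = 58.7·log₁₀[(Kₒ + α·Naₒ)/(Kᵢ + α·Naᵢ)].
10^(Vm/58.7) = 10^(-38.0/58.7) = 0.22524
So 0.22524·(Kᵢ + α·Naᵢ) = Kₒ + α·Naₒ → α = (0.22524·95.7 − 3.47) / (147.0 − 0.22524·7.58)
α = (21.56 − 3.47) / (147.0 − 1.707) = 18.09/145.3 = 0.1245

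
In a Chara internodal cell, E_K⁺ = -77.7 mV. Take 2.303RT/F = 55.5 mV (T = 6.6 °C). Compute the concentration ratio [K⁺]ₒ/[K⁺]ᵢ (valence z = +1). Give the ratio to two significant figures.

0.040

log₁₀([out]/[in]) = E·z/(55.5) = -77.7 × 1 / 55.5 = -1.4000
[out]/[in] = 10^(-1.4000) = 0.03981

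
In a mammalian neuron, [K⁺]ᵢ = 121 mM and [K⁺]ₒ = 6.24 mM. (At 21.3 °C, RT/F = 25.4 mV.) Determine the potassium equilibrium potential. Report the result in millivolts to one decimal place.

E = (25.4/z) · ln([K⁺]_out/[K⁺]_in) with z = +1.
= (25.4/1) · ln(6.24/121) = 25.40 · ln(0.05157)
= 25.40 · (-2.9648) = -75.31 mV

-75.3 mV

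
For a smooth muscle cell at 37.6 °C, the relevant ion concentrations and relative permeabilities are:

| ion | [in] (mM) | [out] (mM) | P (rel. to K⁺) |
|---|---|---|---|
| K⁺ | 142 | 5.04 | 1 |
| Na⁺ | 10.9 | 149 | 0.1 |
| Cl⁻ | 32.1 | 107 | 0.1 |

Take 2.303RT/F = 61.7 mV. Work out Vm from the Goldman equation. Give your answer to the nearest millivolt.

-51 mV

Vm = 61.7 · log₁₀[(Σ P·[cation]ₒ + Σ P·[anion]ᵢ) / (Σ P·[cation]ᵢ + Σ P·[anion]ₒ)]
Numerator = 1×5.04 + 0.1×149 + 0.1×32.1 = 23.15
Denominator = 1×142 + 0.1×10.9 + 0.1×107 = 153.8
Vm = 61.7 · log₁₀(0.15053) = 61.7 × (-0.8224) = -50.74 mV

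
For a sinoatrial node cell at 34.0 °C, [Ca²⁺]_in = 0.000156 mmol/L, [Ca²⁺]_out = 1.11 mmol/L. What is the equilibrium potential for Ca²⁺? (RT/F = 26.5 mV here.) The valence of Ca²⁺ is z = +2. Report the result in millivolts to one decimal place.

E = (26.5/z) · ln([Ca²⁺]_out/[Ca²⁺]_in) with z = +2.
= (26.5/2) · ln(1.11/0.000156) = 13.25 · ln(7115)
= 13.25 · (8.8700) = 117.53 mV

117.5 mV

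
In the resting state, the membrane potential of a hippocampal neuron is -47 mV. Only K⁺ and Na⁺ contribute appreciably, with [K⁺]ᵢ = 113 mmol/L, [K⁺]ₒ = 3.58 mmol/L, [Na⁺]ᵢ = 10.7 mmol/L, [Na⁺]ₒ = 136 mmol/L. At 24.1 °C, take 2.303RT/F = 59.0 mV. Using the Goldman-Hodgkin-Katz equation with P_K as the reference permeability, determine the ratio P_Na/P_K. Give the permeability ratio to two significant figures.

Let α = P_Na/P_K. GHK: Vm = 59.0·log₁₀[(Kₒ + α·Naₒ)/(Kᵢ + α·Naᵢ)].
10^(Vm/59.0) = 10^(-47.0/59.0) = 0.15973
So 0.15973·(Kᵢ + α·Naᵢ) = Kₒ + α·Naₒ → α = (0.15973·113.0 − 3.58) / (136.0 − 0.15973·10.7)
α = (18.05 − 3.58) / (136.0 − 1.709) = 14.47/134.3 = 0.1077

0.11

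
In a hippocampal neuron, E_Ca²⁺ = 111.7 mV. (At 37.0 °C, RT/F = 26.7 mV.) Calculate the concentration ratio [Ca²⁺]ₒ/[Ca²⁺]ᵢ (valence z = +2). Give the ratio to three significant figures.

4300

ln([out]/[in]) = E·z/(26.7) = 111.7 × 2 / 26.7 = 8.3670
[out]/[in] = e^(8.3670) = 4303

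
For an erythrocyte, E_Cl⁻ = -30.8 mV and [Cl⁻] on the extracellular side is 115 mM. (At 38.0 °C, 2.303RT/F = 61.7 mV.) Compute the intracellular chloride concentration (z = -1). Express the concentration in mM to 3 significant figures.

Nernst: E = (61.7/-1) · log₁₀([out]/[in]), so log₁₀([out]/[in]) = -30.8 × -1 / 61.7 = 0.4992.
[out]/[in] = 10^(0.4992) = 3.156.
[in] = 115 / 3.156 = 36.43 mM.

36.4 mM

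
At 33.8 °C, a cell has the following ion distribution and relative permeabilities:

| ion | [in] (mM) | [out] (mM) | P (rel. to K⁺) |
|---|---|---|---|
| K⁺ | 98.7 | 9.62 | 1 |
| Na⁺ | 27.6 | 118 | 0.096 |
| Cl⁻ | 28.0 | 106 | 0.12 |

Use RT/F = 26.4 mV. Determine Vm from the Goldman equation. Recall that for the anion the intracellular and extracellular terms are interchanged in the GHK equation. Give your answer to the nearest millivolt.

Vm = 26.4 · ln[(Σ P·[cation]ₒ + Σ P·[anion]ᵢ) / (Σ P·[cation]ᵢ + Σ P·[anion]ₒ)]
Numerator = 1×9.62 + 0.096×118 + 0.12×28.0 = 24.31
Denominator = 1×98.7 + 0.096×27.6 + 0.12×106 = 114.1
Vm = 26.4 · ln(0.2131) = 26.4 × (-1.5460) = -40.81 mV

-41 mV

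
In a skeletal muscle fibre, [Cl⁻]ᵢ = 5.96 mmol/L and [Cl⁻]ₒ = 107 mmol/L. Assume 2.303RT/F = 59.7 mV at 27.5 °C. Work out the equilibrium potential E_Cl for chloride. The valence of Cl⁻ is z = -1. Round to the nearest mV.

-75 mV

E = (59.7/z) · log₁₀([Cl⁻]_out/[Cl⁻]_in) with z = -1.
For an anion, dividing by z = -1 reverses the sign.
= (59.7/-1) · log₁₀(107/5.96) = -59.70 · log₁₀(17.95)
= -59.70 · (1.2541) = -74.87 mV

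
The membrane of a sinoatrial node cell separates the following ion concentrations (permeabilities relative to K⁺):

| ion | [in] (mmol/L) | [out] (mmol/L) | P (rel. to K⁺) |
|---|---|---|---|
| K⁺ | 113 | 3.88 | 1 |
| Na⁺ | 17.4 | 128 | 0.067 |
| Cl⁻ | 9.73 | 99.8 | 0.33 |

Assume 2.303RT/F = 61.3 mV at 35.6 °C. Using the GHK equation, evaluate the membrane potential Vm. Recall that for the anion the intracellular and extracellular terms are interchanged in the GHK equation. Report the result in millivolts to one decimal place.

Vm = 61.3 · log₁₀[(Σ P·[cation]ₒ + Σ P·[anion]ᵢ) / (Σ P·[cation]ᵢ + Σ P·[anion]ₒ)]
Numerator = 1×3.88 + 0.067×128 + 0.33×9.73 = 15.67
Denominator = 1×113 + 0.067×17.4 + 0.33×99.8 = 147.1
Vm = 61.3 · log₁₀(0.10651) = 61.3 × (-0.9726) = -59.62 mV

-59.6 mV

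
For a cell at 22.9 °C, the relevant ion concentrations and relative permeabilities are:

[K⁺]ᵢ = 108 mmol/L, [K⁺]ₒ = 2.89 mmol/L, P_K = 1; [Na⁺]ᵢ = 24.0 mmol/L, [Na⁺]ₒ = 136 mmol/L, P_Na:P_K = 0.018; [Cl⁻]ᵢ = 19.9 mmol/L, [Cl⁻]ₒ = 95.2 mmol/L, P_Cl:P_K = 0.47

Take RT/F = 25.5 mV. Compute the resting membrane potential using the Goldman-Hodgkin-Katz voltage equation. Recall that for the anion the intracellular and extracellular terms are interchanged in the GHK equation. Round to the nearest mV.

-60 mV

Vm = 25.5 · ln[(Σ P·[cation]ₒ + Σ P·[anion]ᵢ) / (Σ P·[cation]ᵢ + Σ P·[anion]ₒ)]
Numerator = 1×2.89 + 0.018×136 + 0.47×19.9 = 14.69
Denominator = 1×108 + 0.018×24.0 + 0.47×95.2 = 153.2
Vm = 25.5 · ln(0.095909) = 25.5 × (-2.3444) = -59.78 mV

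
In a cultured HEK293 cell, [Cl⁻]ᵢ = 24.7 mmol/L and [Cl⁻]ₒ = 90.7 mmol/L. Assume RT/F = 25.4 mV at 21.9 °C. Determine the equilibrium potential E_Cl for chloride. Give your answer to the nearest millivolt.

-33 mV

E = (25.4/z) · ln([Cl⁻]_out/[Cl⁻]_in) with z = -1.
For an anion, dividing by z = -1 reverses the sign.
= (25.4/-1) · ln(90.7/24.7) = -25.40 · ln(3.672)
= -25.40 · (1.3008) = -33.04 mV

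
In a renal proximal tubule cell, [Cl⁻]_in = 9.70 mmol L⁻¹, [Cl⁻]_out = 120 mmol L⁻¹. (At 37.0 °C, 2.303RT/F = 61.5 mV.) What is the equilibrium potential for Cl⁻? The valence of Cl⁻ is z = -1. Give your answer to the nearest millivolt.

-67 mV

E = (61.5/z) · log₁₀([Cl⁻]_out/[Cl⁻]_in) with z = -1.
For an anion, dividing by z = -1 reverses the sign.
= (61.5/-1) · log₁₀(120/9.70) = -61.50 · log₁₀(12.37)
= -61.50 · (1.0924) = -67.18 mV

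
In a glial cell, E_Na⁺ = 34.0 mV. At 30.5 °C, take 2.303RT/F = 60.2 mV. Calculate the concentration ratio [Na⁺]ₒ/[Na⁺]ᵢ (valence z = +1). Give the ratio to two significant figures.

log₁₀([out]/[in]) = E·z/(60.2) = 34.0 × 1 / 60.2 = 0.5648
[out]/[in] = 10^(0.5648) = 3.671

3.7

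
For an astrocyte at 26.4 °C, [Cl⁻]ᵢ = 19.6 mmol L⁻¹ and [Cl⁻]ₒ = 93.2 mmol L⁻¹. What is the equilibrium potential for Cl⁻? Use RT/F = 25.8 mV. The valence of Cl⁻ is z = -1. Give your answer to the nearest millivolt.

E = (25.8/z) · ln([Cl⁻]_out/[Cl⁻]_in) with z = -1.
For an anion, dividing by z = -1 reverses the sign.
= (25.8/-1) · ln(93.2/19.6) = -25.80 · ln(4.755)
= -25.80 · (1.5592) = -40.23 mV

-40 mV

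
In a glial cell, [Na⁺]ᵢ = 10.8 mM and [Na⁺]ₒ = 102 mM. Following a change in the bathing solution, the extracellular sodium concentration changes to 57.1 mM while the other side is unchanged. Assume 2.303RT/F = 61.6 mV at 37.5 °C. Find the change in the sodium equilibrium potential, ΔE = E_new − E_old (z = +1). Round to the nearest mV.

E_old = (61.6/1)·log₁₀(102/10.8) = 60.07 mV
E_new = (61.6/1)·log₁₀(57.1/10.8) = 44.55 mV
ΔE = 44.55 − (60.07) = -15.52 mV

-16 mV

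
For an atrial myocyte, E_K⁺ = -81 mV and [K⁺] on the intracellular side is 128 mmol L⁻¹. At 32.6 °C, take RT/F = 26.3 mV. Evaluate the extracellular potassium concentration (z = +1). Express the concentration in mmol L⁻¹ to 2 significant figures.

5.9 mmol L⁻¹

Nernst: E = (26.3/1) · ln([out]/[in]), so ln([out]/[in]) = -81.0 × 1 / 26.3 = -3.0798.
[out]/[in] = e^(-3.0798) = 0.04597.
[out] = 0.04597 × 128 = 5.884 mmol L⁻¹.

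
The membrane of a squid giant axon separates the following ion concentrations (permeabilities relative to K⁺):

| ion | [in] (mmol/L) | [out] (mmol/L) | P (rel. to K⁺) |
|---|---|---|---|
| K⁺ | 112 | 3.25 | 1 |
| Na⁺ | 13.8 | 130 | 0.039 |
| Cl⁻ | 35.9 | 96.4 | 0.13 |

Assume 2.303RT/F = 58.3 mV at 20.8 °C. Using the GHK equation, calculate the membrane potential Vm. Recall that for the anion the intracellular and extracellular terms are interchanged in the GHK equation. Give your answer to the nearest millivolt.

Vm = 58.3 · log₁₀[(Σ P·[cation]ₒ + Σ P·[anion]ᵢ) / (Σ P·[cation]ᵢ + Σ P·[anion]ₒ)]
Numerator = 1×3.25 + 0.039×130 + 0.13×35.9 = 12.99
Denominator = 1×112 + 0.039×13.8 + 0.13×96.4 = 125.1
Vm = 58.3 · log₁₀(0.10384) = 58.3 × (-0.9836) = -57.35 mV

-57 mV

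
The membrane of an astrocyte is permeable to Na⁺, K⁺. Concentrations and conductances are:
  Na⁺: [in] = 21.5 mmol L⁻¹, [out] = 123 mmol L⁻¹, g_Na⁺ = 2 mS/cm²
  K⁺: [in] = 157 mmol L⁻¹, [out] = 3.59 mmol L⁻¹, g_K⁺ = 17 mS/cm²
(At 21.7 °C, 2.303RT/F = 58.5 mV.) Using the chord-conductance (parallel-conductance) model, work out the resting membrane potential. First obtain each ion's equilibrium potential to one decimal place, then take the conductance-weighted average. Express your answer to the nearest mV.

-81 mV

E_Na⁺ = (58.5/1)·log₁₀(123/21.5) = 44.3 mV
E_K⁺ = (58.5/1)·log₁₀(3.59/157) = -96.0 mV
Vm = (Σ gᵢEᵢ)/(Σ gᵢ) = (2·44.3 + 17·-96.0) / (2 + 17)
= -1543.40 / 19 = -81.23 mV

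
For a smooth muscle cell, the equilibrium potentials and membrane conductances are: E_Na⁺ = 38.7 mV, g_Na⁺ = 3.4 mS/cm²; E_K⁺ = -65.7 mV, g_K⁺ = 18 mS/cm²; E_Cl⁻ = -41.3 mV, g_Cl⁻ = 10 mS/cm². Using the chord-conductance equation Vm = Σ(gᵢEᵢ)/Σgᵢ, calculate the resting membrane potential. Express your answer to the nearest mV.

Σ gᵢEᵢ = 3.4·(38.7) + 18·(-65.7) + 10·(-41.3) = -1464.02
Σ gᵢ = 3.4 + 18 + 10 = 31.4
Vm = -1464.02 / 31.4 = -46.62 mV

-47 mV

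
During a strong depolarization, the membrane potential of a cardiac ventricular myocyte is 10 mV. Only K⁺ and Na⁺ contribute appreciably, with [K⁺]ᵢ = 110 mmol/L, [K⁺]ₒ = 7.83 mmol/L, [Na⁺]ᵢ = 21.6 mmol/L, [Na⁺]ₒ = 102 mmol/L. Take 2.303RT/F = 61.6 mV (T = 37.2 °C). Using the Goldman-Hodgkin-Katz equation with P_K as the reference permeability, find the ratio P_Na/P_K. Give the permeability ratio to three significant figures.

Let α = P_Na/P_K. GHK: Vm = 61.6·log₁₀[(Kₒ + α·Naₒ)/(Kᵢ + α·Naᵢ)].
10^(Vm/61.6) = 10^(10.0/61.6) = 1.4532
So 1.4532·(Kᵢ + α·Naᵢ) = Kₒ + α·Naₒ → α = (1.4532·110.0 − 7.83) / (102.0 − 1.4532·21.6)
α = (159.9 − 7.83) / (102.0 − 31.39) = 152/70.61 = 2.153

2.15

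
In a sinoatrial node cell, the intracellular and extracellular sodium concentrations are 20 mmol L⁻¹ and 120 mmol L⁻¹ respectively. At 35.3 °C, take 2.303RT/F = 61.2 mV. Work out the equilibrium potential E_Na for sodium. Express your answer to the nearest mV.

48 mV

E = (61.2/z) · log₁₀([Na⁺]_out/[Na⁺]_in) with z = +1.
= (61.2/1) · log₁₀(120/20) = 61.20 · log₁₀(6)
= 61.20 · (0.7782) = 47.62 mV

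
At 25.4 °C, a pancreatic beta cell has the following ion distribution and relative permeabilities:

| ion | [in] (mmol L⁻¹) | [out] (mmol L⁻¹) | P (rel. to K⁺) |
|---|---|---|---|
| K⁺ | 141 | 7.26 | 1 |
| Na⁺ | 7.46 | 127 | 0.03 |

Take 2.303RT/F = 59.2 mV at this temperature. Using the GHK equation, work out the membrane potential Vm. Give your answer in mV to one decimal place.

Vm = 59.2 · log₁₀[(Σ P·[cation]ₒ + Σ P·[anion]ᵢ) / (Σ P·[cation]ᵢ + Σ P·[anion]ₒ)]
Numerator = 1×7.26 + 0.03×127 = 11.07
Denominator = 1×141 + 0.03×7.46 = 141.2
Vm = 59.2 · log₁₀(0.078386) = 59.2 × (-1.1058) = -65.46 mV

-65.5 mV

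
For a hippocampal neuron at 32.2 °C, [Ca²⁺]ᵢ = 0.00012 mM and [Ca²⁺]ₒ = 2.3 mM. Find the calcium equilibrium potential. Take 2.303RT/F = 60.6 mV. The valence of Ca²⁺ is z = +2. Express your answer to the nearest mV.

E = (60.6/z) · log₁₀([Ca²⁺]_out/[Ca²⁺]_in) with z = +2.
= (60.6/2) · log₁₀(2.3/0.00012) = 30.30 · log₁₀(1.917e+04)
= 30.30 · (4.2825) = 129.76 mV

130 mV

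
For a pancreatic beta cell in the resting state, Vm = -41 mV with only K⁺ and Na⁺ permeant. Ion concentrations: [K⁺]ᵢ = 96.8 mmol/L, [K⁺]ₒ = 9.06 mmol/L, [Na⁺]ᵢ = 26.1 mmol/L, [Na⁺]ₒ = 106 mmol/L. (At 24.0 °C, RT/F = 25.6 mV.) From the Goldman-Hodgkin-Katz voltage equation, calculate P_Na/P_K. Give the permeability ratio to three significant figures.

0.104

Let α = P_Na/P_K. GHK: Vm = 25.6·ln[(Kₒ + α·Naₒ)/(Kᵢ + α·Naᵢ)].
e^(Vm/25.6) = e^(-41.0/25.6) = 0.20158
So 0.20158·(Kᵢ + α·Naᵢ) = Kₒ + α·Naₒ → α = (0.20158·96.8 − 9.06) / (106.0 − 0.20158·26.1)
α = (19.51 − 9.06) / (106.0 − 5.261) = 10.45/100.7 = 0.1038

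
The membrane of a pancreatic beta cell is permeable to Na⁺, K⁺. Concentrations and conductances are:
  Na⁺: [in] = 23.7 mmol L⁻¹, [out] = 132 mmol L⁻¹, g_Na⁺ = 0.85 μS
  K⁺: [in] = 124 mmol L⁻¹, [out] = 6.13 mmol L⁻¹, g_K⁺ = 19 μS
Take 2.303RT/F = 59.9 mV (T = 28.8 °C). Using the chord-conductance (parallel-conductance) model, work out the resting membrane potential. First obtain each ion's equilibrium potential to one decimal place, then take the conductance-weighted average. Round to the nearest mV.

-73 mV

E_Na⁺ = (59.9/1)·log₁₀(132/23.7) = 44.7 mV
E_K⁺ = (59.9/1)·log₁₀(6.13/124) = -78.2 mV
Vm = (Σ gᵢEᵢ)/(Σ gᵢ) = (0.85·44.7 + 19·-78.2) / (0.85 + 19)
= -1447.80 / 19.85 = -72.94 mV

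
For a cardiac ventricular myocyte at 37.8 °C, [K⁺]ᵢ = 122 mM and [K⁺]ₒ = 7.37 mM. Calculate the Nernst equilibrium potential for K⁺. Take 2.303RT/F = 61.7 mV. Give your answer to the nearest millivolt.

-75 mV

E = (61.7/z) · log₁₀([K⁺]_out/[K⁺]_in) with z = +1.
= (61.7/1) · log₁₀(7.37/122) = 61.70 · log₁₀(0.06041)
= 61.70 · (-1.2189) = -75.21 mV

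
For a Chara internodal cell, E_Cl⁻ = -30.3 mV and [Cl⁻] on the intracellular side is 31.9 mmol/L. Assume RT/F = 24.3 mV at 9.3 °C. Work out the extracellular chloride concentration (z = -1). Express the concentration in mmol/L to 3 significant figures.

111 mmol/L

Nernst: E = (24.3/-1) · ln([out]/[in]), so ln([out]/[in]) = -30.3 × -1 / 24.3 = 1.2469.
[out]/[in] = e^(1.2469) = 3.48.
[out] = 3.48 × 31.9 = 111 mmol/L.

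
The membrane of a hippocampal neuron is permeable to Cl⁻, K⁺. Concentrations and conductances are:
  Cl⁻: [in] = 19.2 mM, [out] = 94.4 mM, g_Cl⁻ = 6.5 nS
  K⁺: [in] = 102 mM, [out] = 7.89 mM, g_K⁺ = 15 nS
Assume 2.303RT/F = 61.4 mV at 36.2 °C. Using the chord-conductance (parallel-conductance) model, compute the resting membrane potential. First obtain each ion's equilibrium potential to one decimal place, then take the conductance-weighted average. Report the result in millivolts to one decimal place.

E_Cl⁻ = (61.4/-1)·log₁₀(94.4/19.2) = -42.5 mV
E_K⁺ = (61.4/1)·log₁₀(7.89/102) = -68.2 mV
Vm = (Σ gᵢEᵢ)/(Σ gᵢ) = (6.5·-42.5 + 15·-68.2) / (6.5 + 15)
= -1299.25 / 21.5 = -60.43 mV

-60.4 mV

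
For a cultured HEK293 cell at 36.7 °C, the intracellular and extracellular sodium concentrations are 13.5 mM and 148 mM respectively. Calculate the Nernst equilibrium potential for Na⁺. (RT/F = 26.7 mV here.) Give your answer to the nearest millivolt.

64 mV

E = (26.7/z) · ln([Na⁺]_out/[Na⁺]_in) with z = +1.
= (26.7/1) · ln(148/13.5) = 26.70 · ln(10.96)
= 26.70 · (2.3945) = 63.93 mV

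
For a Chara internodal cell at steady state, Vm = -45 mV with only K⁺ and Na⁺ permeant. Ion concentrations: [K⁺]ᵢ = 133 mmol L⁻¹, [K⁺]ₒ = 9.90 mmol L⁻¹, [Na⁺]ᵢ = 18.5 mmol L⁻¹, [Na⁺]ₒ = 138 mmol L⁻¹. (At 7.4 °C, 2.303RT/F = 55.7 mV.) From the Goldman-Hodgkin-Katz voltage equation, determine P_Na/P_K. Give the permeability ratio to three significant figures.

0.0799

Let α = P_Na/P_K. GHK: Vm = 55.7·log₁₀[(Kₒ + α·Naₒ)/(Kᵢ + α·Naᵢ)].
10^(Vm/55.7) = 10^(-45.0/55.7) = 0.15563
So 0.15563·(Kᵢ + α·Naᵢ) = Kₒ + α·Naₒ → α = (0.15563·133.0 − 9.9) / (138.0 − 0.15563·18.5)
α = (20.7 − 9.9) / (138.0 − 2.879) = 10.8/135.1 = 0.07992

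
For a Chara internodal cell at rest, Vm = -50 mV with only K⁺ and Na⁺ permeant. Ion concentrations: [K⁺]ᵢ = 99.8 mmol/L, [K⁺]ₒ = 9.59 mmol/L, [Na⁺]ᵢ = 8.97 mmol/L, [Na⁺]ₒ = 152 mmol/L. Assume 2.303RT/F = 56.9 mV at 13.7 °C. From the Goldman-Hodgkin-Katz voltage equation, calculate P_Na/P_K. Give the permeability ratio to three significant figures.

Let α = P_Na/P_K. GHK: Vm = 56.9·log₁₀[(Kₒ + α·Naₒ)/(Kᵢ + α·Naᵢ)].
10^(Vm/56.9) = 10^(-50.0/56.9) = 0.13221
So 0.13221·(Kᵢ + α·Naᵢ) = Kₒ + α·Naₒ → α = (0.13221·99.8 − 9.59) / (152.0 − 0.13221·8.97)
α = (13.19 − 9.59) / (152.0 − 1.186) = 3.605/150.8 = 0.0239

0.0239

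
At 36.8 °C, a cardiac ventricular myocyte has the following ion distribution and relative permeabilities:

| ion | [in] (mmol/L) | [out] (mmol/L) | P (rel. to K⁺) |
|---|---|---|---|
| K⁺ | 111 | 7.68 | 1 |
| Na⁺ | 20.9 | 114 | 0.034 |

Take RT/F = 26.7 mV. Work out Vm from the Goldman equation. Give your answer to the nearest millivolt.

-61 mV

Vm = 26.7 · ln[(Σ P·[cation]ₒ + Σ P·[anion]ᵢ) / (Σ P·[cation]ᵢ + Σ P·[anion]ₒ)]
Numerator = 1×7.68 + 0.034×114 = 11.56
Denominator = 1×111 + 0.034×20.9 = 111.7
Vm = 26.7 · ln(0.10345) = 26.7 × (-2.2687) = -60.57 mV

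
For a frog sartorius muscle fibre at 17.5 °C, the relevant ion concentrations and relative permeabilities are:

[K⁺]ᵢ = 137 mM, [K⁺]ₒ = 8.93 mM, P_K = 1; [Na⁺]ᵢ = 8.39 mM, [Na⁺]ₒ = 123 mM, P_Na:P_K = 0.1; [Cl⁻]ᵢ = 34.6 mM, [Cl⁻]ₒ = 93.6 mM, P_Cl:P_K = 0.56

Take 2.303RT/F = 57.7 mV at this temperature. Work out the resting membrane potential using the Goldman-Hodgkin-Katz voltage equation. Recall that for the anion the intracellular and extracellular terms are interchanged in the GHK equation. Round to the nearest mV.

-39 mV

Vm = 57.7 · log₁₀[(Σ P·[cation]ₒ + Σ P·[anion]ᵢ) / (Σ P·[cation]ᵢ + Σ P·[anion]ₒ)]
Numerator = 1×8.93 + 0.1×123 + 0.56×34.6 = 40.61
Denominator = 1×137 + 0.1×8.39 + 0.56×93.6 = 190.3
Vm = 57.7 · log₁₀(0.21343) = 57.7 × (-0.6707) = -38.70 mV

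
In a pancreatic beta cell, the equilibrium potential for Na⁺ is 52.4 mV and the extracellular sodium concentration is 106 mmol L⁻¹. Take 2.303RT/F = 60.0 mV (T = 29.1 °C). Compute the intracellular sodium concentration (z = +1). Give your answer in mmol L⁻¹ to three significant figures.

Nernst: E = (60.0/1) · log₁₀([out]/[in]), so log₁₀([out]/[in]) = 52.4 × 1 / 60.0 = 0.8733.
[out]/[in] = 10^(0.8733) = 7.47.
[in] = 106 / 7.47 = 14.19 mmol L⁻¹.

14.2 mmol L⁻¹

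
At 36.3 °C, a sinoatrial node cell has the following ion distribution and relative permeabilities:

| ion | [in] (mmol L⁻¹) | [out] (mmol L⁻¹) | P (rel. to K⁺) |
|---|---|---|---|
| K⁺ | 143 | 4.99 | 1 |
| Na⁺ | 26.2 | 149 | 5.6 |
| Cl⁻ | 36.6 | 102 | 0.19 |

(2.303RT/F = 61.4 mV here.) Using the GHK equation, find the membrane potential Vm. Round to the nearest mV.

Vm = 61.4 · log₁₀[(Σ P·[cation]ₒ + Σ P·[anion]ᵢ) / (Σ P·[cation]ᵢ + Σ P·[anion]ₒ)]
Numerator = 1×4.99 + 5.6×149 + 0.19×36.6 = 846.3
Denominator = 1×143 + 5.6×26.2 + 0.19×102 = 309.1
Vm = 61.4 · log₁₀(2.7381) = 61.4 × (0.4374) = 26.86 mV

27 mV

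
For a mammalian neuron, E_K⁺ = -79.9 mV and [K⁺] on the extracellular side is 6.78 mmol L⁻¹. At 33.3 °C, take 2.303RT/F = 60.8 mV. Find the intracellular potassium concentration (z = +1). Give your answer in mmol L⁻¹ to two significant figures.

140 mmol L⁻¹

Nernst: E = (60.8/1) · log₁₀([out]/[in]), so log₁₀([out]/[in]) = -79.9 × 1 / 60.8 = -1.3141.
[out]/[in] = 10^(-1.3141) = 0.04851.
[in] = 6.78 / 0.04851 = 139.8 mmol L⁻¹.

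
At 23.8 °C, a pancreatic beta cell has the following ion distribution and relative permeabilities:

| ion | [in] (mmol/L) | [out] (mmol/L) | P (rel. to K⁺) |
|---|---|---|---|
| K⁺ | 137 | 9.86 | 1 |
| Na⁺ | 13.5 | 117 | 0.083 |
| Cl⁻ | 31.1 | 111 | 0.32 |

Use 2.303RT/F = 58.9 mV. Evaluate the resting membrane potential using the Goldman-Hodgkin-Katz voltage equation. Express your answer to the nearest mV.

-45 mV

Vm = 58.9 · log₁₀[(Σ P·[cation]ₒ + Σ P·[anion]ᵢ) / (Σ P·[cation]ᵢ + Σ P·[anion]ₒ)]
Numerator = 1×9.86 + 0.083×117 + 0.32×31.1 = 29.52
Denominator = 1×137 + 0.083×13.5 + 0.32×111 = 173.6
Vm = 58.9 · log₁₀(0.17002) = 58.9 × (-0.7695) = -45.32 mV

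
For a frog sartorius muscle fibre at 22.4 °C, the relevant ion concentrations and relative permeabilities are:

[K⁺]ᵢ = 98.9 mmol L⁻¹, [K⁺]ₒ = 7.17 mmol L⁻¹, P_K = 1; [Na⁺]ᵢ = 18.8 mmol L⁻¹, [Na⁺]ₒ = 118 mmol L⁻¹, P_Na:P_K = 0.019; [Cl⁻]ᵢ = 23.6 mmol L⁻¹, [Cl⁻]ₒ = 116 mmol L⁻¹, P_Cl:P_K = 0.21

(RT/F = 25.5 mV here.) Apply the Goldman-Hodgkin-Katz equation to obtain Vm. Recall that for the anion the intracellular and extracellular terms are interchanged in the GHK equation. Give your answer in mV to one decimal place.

Vm = 25.5 · ln[(Σ P·[cation]ₒ + Σ P·[anion]ᵢ) / (Σ P·[cation]ᵢ + Σ P·[anion]ₒ)]
Numerator = 1×7.17 + 0.019×118 + 0.21×23.6 = 14.37
Denominator = 1×98.9 + 0.019×18.8 + 0.21×116 = 123.6
Vm = 25.5 · ln(0.11623) = 25.5 × (-2.1522) = -54.88 mV

-54.9 mV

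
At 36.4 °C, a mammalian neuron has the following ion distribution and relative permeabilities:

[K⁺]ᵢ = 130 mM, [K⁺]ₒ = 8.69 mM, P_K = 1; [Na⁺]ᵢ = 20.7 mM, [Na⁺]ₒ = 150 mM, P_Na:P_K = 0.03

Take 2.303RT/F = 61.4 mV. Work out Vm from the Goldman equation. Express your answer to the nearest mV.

-61 mV

Vm = 61.4 · log₁₀[(Σ P·[cation]ₒ + Σ P·[anion]ᵢ) / (Σ P·[cation]ᵢ + Σ P·[anion]ₒ)]
Numerator = 1×8.69 + 0.03×150 = 13.19
Denominator = 1×130 + 0.03×20.7 = 130.6
Vm = 61.4 · log₁₀(0.10098) = 61.4 × (-0.9958) = -61.14 mV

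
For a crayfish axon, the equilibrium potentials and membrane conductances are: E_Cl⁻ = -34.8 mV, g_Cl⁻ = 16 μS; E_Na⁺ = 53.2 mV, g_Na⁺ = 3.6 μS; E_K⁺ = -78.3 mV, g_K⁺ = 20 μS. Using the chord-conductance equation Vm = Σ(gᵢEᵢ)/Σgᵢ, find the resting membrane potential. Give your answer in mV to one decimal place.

Σ gᵢEᵢ = 16·(-34.8) + 3.6·(53.2) + 20·(-78.3) = -1931.28
Σ gᵢ = 16 + 3.6 + 20 = 39.6
Vm = -1931.28 / 39.6 = -48.77 mV

-48.8 mV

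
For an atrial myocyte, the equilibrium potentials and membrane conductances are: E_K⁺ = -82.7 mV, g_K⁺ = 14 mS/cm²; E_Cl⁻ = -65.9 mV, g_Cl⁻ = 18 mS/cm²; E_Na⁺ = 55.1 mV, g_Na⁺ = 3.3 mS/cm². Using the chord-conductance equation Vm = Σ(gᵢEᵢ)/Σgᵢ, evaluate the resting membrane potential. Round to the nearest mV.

Σ gᵢEᵢ = 14·(-82.7) + 18·(-65.9) + 3.3·(55.1) = -2162.17
Σ gᵢ = 14 + 18 + 3.3 = 35.3
Vm = -2162.17 / 35.3 = -61.25 mV

-61 mV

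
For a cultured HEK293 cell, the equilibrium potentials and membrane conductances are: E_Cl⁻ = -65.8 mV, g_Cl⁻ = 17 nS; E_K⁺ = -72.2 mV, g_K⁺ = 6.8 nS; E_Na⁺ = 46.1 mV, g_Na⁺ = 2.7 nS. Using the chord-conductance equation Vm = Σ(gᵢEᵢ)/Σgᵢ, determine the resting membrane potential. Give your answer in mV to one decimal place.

-56.0 mV

Σ gᵢEᵢ = 17·(-65.8) + 6.8·(-72.2) + 2.7·(46.1) = -1485.09
Σ gᵢ = 17 + 6.8 + 2.7 = 26.5
Vm = -1485.09 / 26.5 = -56.04 mV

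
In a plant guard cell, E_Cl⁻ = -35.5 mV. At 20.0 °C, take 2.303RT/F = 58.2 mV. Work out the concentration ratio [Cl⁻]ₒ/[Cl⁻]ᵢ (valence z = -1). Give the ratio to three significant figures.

log₁₀([out]/[in]) = E·z/(58.2) = -35.5 × -1 / 58.2 = 0.6100
[out]/[in] = 10^(0.6100) = 4.073

4.07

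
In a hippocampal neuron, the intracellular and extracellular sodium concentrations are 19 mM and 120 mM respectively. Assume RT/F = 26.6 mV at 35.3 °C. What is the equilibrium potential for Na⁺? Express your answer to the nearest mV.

49 mV

E = (26.6/z) · ln([Na⁺]_out/[Na⁺]_in) with z = +1.
= (26.6/1) · ln(120/19) = 26.60 · ln(6.316)
= 26.60 · (1.8431) = 49.03 mV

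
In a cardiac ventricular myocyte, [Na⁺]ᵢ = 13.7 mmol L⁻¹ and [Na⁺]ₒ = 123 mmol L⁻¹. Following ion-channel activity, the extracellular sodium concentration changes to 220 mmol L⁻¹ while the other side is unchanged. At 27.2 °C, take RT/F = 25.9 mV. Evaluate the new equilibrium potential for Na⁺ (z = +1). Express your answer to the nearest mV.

After the shift: [Na⁺]_out = 220, [Na⁺]_in = 13.7 mmol L⁻¹.
E_new = (25.9/1)·ln(220/13.7) = 25.90 · (2.7762) = 71.90 mV

72 mV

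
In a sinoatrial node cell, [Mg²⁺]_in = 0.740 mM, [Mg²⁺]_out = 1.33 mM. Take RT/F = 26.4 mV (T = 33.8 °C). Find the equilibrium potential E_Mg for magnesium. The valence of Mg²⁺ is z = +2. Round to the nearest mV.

8 mV

E = (26.4/z) · ln([Mg²⁺]_out/[Mg²⁺]_in) with z = +2.
= (26.4/2) · ln(1.33/0.740) = 13.20 · ln(1.797)
= 13.20 · (0.5863) = 7.74 mV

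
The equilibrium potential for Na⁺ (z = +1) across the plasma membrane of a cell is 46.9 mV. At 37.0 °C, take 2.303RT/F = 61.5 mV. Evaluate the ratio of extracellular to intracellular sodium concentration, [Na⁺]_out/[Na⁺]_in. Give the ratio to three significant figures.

log₁₀([out]/[in]) = E·z/(61.5) = 46.9 × 1 / 61.5 = 0.7626
[out]/[in] = 10^(0.7626) = 5.789

5.79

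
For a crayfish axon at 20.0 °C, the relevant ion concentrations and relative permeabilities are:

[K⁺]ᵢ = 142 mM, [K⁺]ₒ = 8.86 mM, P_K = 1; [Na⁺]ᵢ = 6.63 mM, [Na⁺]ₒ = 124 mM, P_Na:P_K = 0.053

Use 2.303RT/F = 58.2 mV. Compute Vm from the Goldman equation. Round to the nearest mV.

-56 mV

Vm = 58.2 · log₁₀[(Σ P·[cation]ₒ + Σ P·[anion]ᵢ) / (Σ P·[cation]ᵢ + Σ P·[anion]ₒ)]
Numerator = 1×8.86 + 0.053×124 = 15.43
Denominator = 1×142 + 0.053×6.63 = 142.4
Vm = 58.2 · log₁₀(0.10841) = 58.2 × (-0.9649) = -56.16 mV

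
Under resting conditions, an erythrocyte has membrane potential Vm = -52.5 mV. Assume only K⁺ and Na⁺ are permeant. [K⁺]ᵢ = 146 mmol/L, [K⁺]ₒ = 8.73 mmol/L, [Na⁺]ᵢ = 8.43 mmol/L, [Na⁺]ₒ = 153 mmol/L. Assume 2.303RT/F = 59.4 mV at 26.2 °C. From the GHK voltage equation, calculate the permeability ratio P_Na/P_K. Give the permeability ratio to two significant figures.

0.068

Let α = P_Na/P_K. GHK: Vm = 59.4·log₁₀[(Kₒ + α·Naₒ)/(Kᵢ + α·Naᵢ)].
10^(Vm/59.4) = 10^(-52.5/59.4) = 0.13067
So 0.13067·(Kᵢ + α·Naᵢ) = Kₒ + α·Naₒ → α = (0.13067·146.0 − 8.73) / (153.0 − 0.13067·8.43)
α = (19.08 − 8.73) / (153.0 − 1.102) = 10.35/151.9 = 0.06812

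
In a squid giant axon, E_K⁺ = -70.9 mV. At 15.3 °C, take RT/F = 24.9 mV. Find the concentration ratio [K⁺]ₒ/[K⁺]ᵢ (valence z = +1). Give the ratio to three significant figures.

0.0580

ln([out]/[in]) = E·z/(24.9) = -70.9 × 1 / 24.9 = -2.8474
[out]/[in] = e^(-2.8474) = 0.058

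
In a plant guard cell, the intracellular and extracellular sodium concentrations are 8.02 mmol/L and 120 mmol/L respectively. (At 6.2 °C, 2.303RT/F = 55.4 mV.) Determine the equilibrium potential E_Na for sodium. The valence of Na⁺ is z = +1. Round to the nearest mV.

E = (55.4/z) · log₁₀([Na⁺]_out/[Na⁺]_in) with z = +1.
= (55.4/1) · log₁₀(120/8.02) = 55.40 · log₁₀(14.96)
= 55.40 · (1.1750) = 65.10 mV

65 mV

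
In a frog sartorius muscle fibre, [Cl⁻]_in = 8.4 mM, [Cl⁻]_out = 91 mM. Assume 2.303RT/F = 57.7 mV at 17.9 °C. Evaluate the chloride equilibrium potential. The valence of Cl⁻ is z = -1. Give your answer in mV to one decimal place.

-59.7 mV

E = (57.7/z) · log₁₀([Cl⁻]_out/[Cl⁻]_in) with z = -1.
For an anion, dividing by z = -1 reverses the sign.
= (57.7/-1) · log₁₀(91/8.4) = -57.70 · log₁₀(10.83)
= -57.70 · (1.0348) = -59.71 mV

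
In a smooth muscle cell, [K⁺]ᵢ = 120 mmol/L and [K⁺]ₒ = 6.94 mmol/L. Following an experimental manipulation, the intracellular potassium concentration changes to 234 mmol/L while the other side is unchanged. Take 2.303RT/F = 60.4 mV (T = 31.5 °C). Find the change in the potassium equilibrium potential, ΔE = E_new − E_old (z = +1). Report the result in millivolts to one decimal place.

E_old = (60.4/1)·log₁₀(6.94/120) = -74.76 mV
E_new = (60.4/1)·log₁₀(6.94/234) = -92.28 mV
ΔE = -92.28 − (-74.76) = -17.52 mV

-17.5 mV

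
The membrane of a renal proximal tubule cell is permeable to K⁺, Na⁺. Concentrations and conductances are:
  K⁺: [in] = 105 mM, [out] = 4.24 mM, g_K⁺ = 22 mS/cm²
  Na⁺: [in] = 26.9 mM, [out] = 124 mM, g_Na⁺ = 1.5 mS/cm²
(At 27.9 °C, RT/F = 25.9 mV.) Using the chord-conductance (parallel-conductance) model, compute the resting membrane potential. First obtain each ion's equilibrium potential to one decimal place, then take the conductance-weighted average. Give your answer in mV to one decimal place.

-75.3 mV

E_K⁺ = (25.9/1)·ln(4.24/105) = -83.1 mV
E_Na⁺ = (25.9/1)·ln(124/26.9) = 39.6 mV
Vm = (Σ gᵢEᵢ)/(Σ gᵢ) = (22·-83.1 + 1.5·39.6) / (22 + 1.5)
= -1768.80 / 23.5 = -75.27 mV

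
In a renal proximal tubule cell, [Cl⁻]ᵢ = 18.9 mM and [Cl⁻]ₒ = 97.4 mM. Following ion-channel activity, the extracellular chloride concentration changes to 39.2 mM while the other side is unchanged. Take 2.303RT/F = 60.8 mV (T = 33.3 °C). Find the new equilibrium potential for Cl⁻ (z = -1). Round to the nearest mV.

After the shift: [Cl⁻]_out = 39.2, [Cl⁻]_in = 18.9 mM.
E_new = (60.8/-1)·log₁₀(39.2/18.9) = -60.80 · (0.3168) = -19.26 mV

-19 mV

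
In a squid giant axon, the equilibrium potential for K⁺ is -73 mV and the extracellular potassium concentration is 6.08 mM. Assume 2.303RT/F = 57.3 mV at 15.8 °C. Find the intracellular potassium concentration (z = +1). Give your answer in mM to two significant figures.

110 mM

Nernst: E = (57.3/1) · log₁₀([out]/[in]), so log₁₀([out]/[in]) = -73.0 × 1 / 57.3 = -1.2740.
[out]/[in] = 10^(-1.2740) = 0.05321.
[in] = 6.08 / 0.05321 = 114.3 mM.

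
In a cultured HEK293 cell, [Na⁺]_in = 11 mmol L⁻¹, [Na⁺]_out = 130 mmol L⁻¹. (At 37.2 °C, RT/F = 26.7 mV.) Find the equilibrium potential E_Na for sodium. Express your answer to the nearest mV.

E = (26.7/z) · ln([Na⁺]_out/[Na⁺]_in) with z = +1.
= (26.7/1) · ln(130/11) = 26.70 · ln(11.82)
= 26.70 · (2.4696) = 65.94 mV

66 mV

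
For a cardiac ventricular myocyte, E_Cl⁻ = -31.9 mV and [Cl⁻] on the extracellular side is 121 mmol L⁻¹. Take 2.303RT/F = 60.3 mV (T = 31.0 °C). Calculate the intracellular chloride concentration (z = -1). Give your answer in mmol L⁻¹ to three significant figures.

35.8 mmol L⁻¹

Nernst: E = (60.3/-1) · log₁₀([out]/[in]), so log₁₀([out]/[in]) = -31.9 × -1 / 60.3 = 0.5290.
[out]/[in] = 10^(0.5290) = 3.381.
[in] = 121 / 3.381 = 35.79 mmol L⁻¹.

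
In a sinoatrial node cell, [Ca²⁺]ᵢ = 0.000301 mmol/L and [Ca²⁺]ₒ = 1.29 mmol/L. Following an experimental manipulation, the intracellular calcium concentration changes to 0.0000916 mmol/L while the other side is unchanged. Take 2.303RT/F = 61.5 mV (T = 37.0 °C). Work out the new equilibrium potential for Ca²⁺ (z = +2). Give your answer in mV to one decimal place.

127.6 mV

After the shift: [Ca²⁺]_out = 1.29, [Ca²⁺]_in = 0.0000916 mmol/L.
E_new = (61.5/2)·log₁₀(1.29/0.0000916) = 30.75 · (4.1487) = 127.57 mV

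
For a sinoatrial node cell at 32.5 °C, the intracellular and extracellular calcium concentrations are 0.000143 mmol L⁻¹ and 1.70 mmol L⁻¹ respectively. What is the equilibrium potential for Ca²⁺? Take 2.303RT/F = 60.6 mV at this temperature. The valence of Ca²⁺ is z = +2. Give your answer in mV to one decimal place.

123.5 mV

E = (60.6/z) · log₁₀([Ca²⁺]_out/[Ca²⁺]_in) with z = +2.
= (60.6/2) · log₁₀(1.70/0.000143) = 30.30 · log₁₀(1.189e+04)
= 30.30 · (4.0751) = 123.48 mV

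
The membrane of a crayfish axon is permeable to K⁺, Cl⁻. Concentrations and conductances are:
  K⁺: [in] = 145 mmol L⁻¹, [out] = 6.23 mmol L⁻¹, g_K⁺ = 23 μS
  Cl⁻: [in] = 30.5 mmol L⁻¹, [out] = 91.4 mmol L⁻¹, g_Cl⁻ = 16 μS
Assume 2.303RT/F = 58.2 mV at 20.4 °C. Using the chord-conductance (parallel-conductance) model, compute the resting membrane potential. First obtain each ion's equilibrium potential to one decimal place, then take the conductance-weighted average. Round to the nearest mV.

E_K⁺ = (58.2/1)·log₁₀(6.23/145) = -79.6 mV
E_Cl⁻ = (58.2/-1)·log₁₀(91.4/30.5) = -27.7 mV
Vm = (Σ gᵢEᵢ)/(Σ gᵢ) = (23·-79.6 + 16·-27.7) / (23 + 16)
= -2274.00 / 39 = -58.31 mV

-58 mV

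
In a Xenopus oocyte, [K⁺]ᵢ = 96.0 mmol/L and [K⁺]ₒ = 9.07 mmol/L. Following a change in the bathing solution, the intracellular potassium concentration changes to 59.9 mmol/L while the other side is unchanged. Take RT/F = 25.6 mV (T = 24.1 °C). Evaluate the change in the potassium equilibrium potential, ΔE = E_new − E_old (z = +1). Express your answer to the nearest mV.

E_old = (25.6/1)·ln(9.07/96.0) = -60.40 mV
E_new = (25.6/1)·ln(9.07/59.9) = -48.33 mV
ΔE = -48.33 − (-60.40) = 12.07 mV

12 mV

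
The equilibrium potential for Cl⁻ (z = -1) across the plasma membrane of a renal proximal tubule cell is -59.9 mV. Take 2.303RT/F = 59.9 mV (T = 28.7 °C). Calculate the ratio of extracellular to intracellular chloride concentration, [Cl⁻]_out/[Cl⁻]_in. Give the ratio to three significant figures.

10.0

log₁₀([out]/[in]) = E·z/(59.9) = -59.9 × -1 / 59.9 = 1.0000
[out]/[in] = 10^(1.0000) = 10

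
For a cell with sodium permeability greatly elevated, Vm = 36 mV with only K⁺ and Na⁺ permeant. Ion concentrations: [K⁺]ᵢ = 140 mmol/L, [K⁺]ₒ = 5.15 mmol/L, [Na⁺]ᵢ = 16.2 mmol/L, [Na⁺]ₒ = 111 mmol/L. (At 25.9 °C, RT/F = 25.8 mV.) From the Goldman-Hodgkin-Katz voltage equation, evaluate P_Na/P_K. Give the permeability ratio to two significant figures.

12

Let α = P_Na/P_K. GHK: Vm = 25.8·ln[(Kₒ + α·Naₒ)/(Kᵢ + α·Naᵢ)].
e^(Vm/25.8) = e^(36.0/25.8) = 4.0364
So 4.0364·(Kᵢ + α·Naᵢ) = Kₒ + α·Naₒ → α = (4.0364·140.0 − 5.15) / (111.0 − 4.0364·16.2)
α = (565.1 − 5.15) / (111.0 − 65.39) = 559.9/45.61 = 12.28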